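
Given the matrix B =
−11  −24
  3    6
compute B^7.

[[−18659, −49416], [6177, 16344]]

tr B = −5 and det B = 6, so the characteristic polynomial is λ² − (−5)λ + (6) with roots −2 and −3.
Eigenvectors give P = [[−8, −3], [3, 1]] with P⁻¹ = [[1, 3], [−3, −8]], and B = P·diag(−2, −3)·P⁻¹.
Then B^7 = P·diag(−128, −2187)·P⁻¹ = [[1024, 6561], [−384, −2187]] · [[1, 3], [−3, −8]] = [[−18659, −49416], [6177, 16344]].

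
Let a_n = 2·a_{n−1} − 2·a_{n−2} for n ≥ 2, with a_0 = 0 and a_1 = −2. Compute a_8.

0

With companion matrix A = [[2, −2], [1, 0]], [a_n, a_{n−1}]ᵀ = A·[a_{n−1}, a_{n−2}]ᵀ, so [a_8, a_7]ᵀ = A^7·[a_1, a_0]ᵀ.
A^7 = [[0, 16], [−8, 16]], giving [a_8, a_7]ᵀ = [[0], [16]].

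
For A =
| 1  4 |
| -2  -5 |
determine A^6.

tr A = -4 and det A = 3, so the characteristic polynomial is λ² − (-4)λ + (3) with roots -1 and -3.
Eigenvectors give P = [[2, -1], [-1, 1]] with P⁻¹ = [[1, 1], [1, 2]], and A = P·diag(-1, -3)·P⁻¹.
Then A^6 = P·diag(1, 729)·P⁻¹ = [[2, -729], [-1, 729]] · [[1, 1], [1, 2]] = [[-727, -1456], [728, 1457]].

[[-727, -1456], [728, 1457]]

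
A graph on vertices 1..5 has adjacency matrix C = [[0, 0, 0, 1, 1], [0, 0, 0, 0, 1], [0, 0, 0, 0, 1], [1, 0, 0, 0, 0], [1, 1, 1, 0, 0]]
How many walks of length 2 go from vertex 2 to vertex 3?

The number of length-2 walks from vertex 2 to vertex 3 is entry (2,3) of C², where C is the adjacency matrix.
C² = [[2, 1, 1, 0, 0], [1, 1, 1, 0, 0], [1, 1, 1, 0, 0], [0, 0, 0, 1, 1], [0, 0, 0, 1, 3]]

1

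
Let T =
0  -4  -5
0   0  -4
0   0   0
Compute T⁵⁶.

T is strictly triangular, hence nilpotent: T³ = 0, so T⁵⁶ = 0.

[[0, 0, 0], [0, 0, 0], [0, 0, 0]]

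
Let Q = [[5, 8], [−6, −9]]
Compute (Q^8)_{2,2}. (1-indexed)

tr Q = −4 and det Q = 3, so the characteristic polynomial is λ² − (−4)λ + (3) with roots −3 and −1.
Eigenvectors give P = [[−1, 4], [1, −3]] with P⁻¹ = [[3, 4], [1, 1]], and Q = P·diag(−3, −1)·P⁻¹.
Then Q^8 = P·diag(6561, 1)·P⁻¹ = [[−6561, 4], [6561, −3]] · [[3, 4], [1, 1]] = [[−19679, −26240], [19680, 26241]].

26241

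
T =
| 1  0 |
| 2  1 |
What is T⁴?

T = I + N where N = [[0, 0], [2, 0]] is strictly lower-triangular, so N² = 0.
(I + N)⁴ = I + 4·N = [[1, 0], [8, 1]].

[[1, 0], [8, 1]]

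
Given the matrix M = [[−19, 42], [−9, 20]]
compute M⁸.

tr M = 1 and det M = −2, so the characteristic polynomial is λ² − (1)λ + (−2) with roots 2 and −1.
Eigenvectors give P = [[2, 7], [1, 3]] with P⁻¹ = [[−3, 7], [1, −2]], and M = P·diag(2, −1)·P⁻¹.
Then M⁸ = P·diag(256, 1)·P⁻¹ = [[512, 7], [256, 3]] · [[−3, 7], [1, −2]] = [[−1529, 3570], [−765, 1786]].

[[−1529, 3570], [−765, 1786]]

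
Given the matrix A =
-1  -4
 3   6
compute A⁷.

tr A = 5 and det A = 6, so the characteristic polynomial is λ² − (5)λ + (6) with roots 2 and 3.
Eigenvectors give P = [[4, 1], [-3, -1]] with P⁻¹ = [[1, 1], [-3, -4]], and A = P·diag(2, 3)·P⁻¹.
Then A⁷ = P·diag(128, 2187)·P⁻¹ = [[512, 2187], [-384, -2187]] · [[1, 1], [-3, -4]] = [[-6049, -8236], [6177, 8364]].

[[-6049, -8236], [6177, 8364]]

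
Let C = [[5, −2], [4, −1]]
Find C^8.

[[13121, −6560], [13120, −6559]]

tr C = 4 and det C = 3, so the characteristic polynomial is λ² − (4)λ + (3) with roots 3 and 1.
Eigenvectors give P = [[−1, −1], [−1, −2]] with P⁻¹ = [[−2, 1], [1, −1]], and C = P·diag(3, 1)·P⁻¹.
Then C^8 = P·diag(6561, 1)·P⁻¹ = [[−6561, −1], [−6561, −2]] · [[−2, 1], [1, −1]] = [[13121, −6560], [13120, −6559]].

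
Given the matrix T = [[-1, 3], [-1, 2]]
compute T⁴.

[[1, -3], [1, -2]]

T² = [[-2, 3], [-1, 1]]
T³ = [[-1, 0], [0, -1]]
T⁴ = [[1, -3], [1, -2]]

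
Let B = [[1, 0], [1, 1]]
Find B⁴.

[[1, 0], [4, 1]]

B = I + N where N = [[0, 0], [1, 0]] is strictly lower-triangular, so N² = 0.
(I + N)⁴ = I + 4·N = [[1, 0], [4, 1]].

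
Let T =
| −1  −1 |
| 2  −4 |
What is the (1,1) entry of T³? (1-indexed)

tr T = −5 and det T = 6, so the characteristic polynomial is λ² − (−5)λ + (6) with roots −3 and −2.
Eigenvectors give P = [[1, −1], [2, −1]] with P⁻¹ = [[−1, 1], [−2, 1]], and T = P·diag(−3, −2)·P⁻¹.
Then T³ = P·diag(−27, −8)·P⁻¹ = [[−27, 8], [−54, 8]] · [[−1, 1], [−2, 1]] = [[11, −19], [38, −46]].

11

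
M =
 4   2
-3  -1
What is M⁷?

tr M = 3 and det M = 2, so the characteristic polynomial is λ² − (3)λ + (2) with roots 2 and 1.
Eigenvectors give P = [[-1, -2], [1, 3]] with P⁻¹ = [[-3, -2], [1, 1]], and M = P·diag(2, 1)·P⁻¹.
Then M⁷ = P·diag(128, 1)·P⁻¹ = [[-128, -2], [128, 3]] · [[-3, -2], [1, 1]] = [[382, 254], [-381, -253]].

[[382, 254], [-381, -253]]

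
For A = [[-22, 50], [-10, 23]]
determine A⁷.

tr A = 1 and det A = -6, so the characteristic polynomial is λ² − (1)λ + (-6) with roots 3 and -2.
Eigenvectors give P = [[2, 5], [1, 2]] with P⁻¹ = [[-2, 5], [1, -2]], and A = P·diag(3, -2)·P⁻¹.
Then A⁷ = P·diag(2187, -128)·P⁻¹ = [[4374, -640], [2187, -256]] · [[-2, 5], [1, -2]] = [[-9388, 23150], [-4630, 11447]].

[[-9388, 23150], [-4630, 11447]]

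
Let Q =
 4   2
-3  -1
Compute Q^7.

[[382, 254], [-381, -253]]

tr Q = 3 and det Q = 2, so the characteristic polynomial is λ² − (3)λ + (2) with roots 2 and 1.
Eigenvectors give P = [[-1, -2], [1, 3]] with P⁻¹ = [[-3, -2], [1, 1]], and Q = P·diag(2, 1)·P⁻¹.
Then Q^7 = P·diag(128, 1)·P⁻¹ = [[-128, -2], [128, 3]] · [[-3, -2], [1, 1]] = [[382, 254], [-381, -253]].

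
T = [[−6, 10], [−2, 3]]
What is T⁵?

[[−156, 310], [−62, 123]]

tr T = −3 and det T = 2, so the characteristic polynomial is λ² − (−3)λ + (2) with roots −2 and −1.
Eigenvectors give P = [[5, 2], [2, 1]] with P⁻¹ = [[1, −2], [−2, 5]], and T = P·diag(−2, −1)·P⁻¹.
Then T⁵ = P·diag(−32, −1)·P⁻¹ = [[−160, −2], [−64, −1]] · [[1, −2], [−2, 5]] = [[−156, 310], [−62, 123]].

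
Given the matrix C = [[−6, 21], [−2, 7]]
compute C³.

C² = C (a projection; rank 1, trace 1), so C³ = C.

[[−6, 21], [−2, 7]]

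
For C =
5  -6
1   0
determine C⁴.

tr C = 5 and det C = 6, so the characteristic polynomial is λ² − (5)λ + (6) with roots 2 and 3.
Eigenvectors give P = [[2, 3], [1, 1]] with P⁻¹ = [[-1, 3], [1, -2]], and C = P·diag(2, 3)·P⁻¹.
Then C⁴ = P·diag(16, 81)·P⁻¹ = [[32, 243], [16, 81]] · [[-1, 3], [1, -2]] = [[211, -390], [65, -114]].

[[211, -390], [65, -114]]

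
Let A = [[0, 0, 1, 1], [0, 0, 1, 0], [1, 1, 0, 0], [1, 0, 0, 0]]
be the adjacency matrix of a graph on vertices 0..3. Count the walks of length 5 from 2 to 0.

The number of length-5 walks from vertex 2 to vertex 0 is entry (2,0) of A⁵, where A is the adjacency matrix.
A² = [[2, 1, 0, 0], [1, 1, 0, 0], [0, 0, 2, 1], [0, 0, 1, 1]]
A³ = [[0, 0, 3, 2], [0, 0, 2, 1], [3, 2, 0, 0], [2, 1, 0, 0]]
A⁴ = [[5, 3, 0, 0], [3, 2, 0, 0], [0, 0, 5, 3], [0, 0, 3, 2]]
A⁵ = [[0, 0, 8, 5], [0, 0, 5, 3], [8, 5, 0, 0], [5, 3, 0, 0]]

8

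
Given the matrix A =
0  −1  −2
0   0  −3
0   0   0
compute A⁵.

A is strictly triangular, hence nilpotent: A³ = 0, so A⁵ = 0.

[[0, 0, 0], [0, 0, 0], [0, 0, 0]]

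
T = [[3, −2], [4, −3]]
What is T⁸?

[[1, 0], [0, 1]]

T² = I (check: tr T = 0 and det T = −1), so T⁸ = I since 8 is even.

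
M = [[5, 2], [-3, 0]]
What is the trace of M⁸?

6817

tr M = 5 and det M = 6, so the characteristic polynomial is λ² − (5)λ + (6) with roots 3 and 2.
Eigenvectors give P = [[-1, -2], [1, 3]] with P⁻¹ = [[-3, -2], [1, 1]], and M = P·diag(3, 2)·P⁻¹.
Then M⁸ = P·diag(6561, 256)·P⁻¹ = [[-6561, -512], [6561, 768]] · [[-3, -2], [1, 1]] = [[19171, 12610], [-18915, -12354]].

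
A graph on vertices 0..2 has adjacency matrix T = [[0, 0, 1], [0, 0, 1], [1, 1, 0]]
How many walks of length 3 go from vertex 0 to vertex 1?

The number of length-3 walks from vertex 0 to vertex 1 is entry (0,1) of T³, where T is the adjacency matrix.
T² = [[1, 1, 0], [1, 1, 0], [0, 0, 2]]
T³ = [[0, 0, 2], [0, 0, 2], [2, 2, 0]]

0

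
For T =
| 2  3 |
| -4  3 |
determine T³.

T² = [[-8, 15], [-20, -3]]
T³ = [[-76, 21], [-28, -69]]

[[-76, 21], [-28, -69]]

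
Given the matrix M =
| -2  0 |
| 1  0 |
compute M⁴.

M² = [[4, 0], [-2, 0]]
M³ = [[-8, 0], [4, 0]]
M⁴ = [[16, 0], [-8, 0]]

[[16, 0], [-8, 0]]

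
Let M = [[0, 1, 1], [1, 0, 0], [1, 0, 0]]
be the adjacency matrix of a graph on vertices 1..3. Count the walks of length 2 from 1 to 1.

2

The number of length-2 walks from vertex 1 to vertex 1 is entry (1,1) of M², where M is the adjacency matrix.
M² = [[2, 0, 0], [0, 1, 1], [0, 1, 1]]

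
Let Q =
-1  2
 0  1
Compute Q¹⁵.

Q² = I (check: tr Q = 0 and det Q = -1), so Q¹⁵ = Q since 15 is odd.

[[-1, 2], [0, 1]]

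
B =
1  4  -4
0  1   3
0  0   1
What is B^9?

B = I + N where N = [[0, 4, -4], [0, 0, 3], [0, 0, 0]] is strictly upper-triangular, so N^3 = 0.
(I + N)^9 = I + 9·N + 36·N^2 = [[1, 36, 396], [0, 1, 27], [0, 0, 1]].

[[1, 36, 396], [0, 1, 27], [0, 0, 1]]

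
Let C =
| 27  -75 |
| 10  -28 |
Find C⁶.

tr C = -1 and det C = -6, so the characteristic polynomial is λ² − (-1)λ + (-6) with roots -3 and 2.
Eigenvectors give P = [[-5, 3], [-2, 1]] with P⁻¹ = [[1, -3], [2, -5]], and C = P·diag(-3, 2)·P⁻¹.
Then C⁶ = P·diag(729, 64)·P⁻¹ = [[-3645, 192], [-1458, 64]] · [[1, -3], [2, -5]] = [[-3261, 9975], [-1330, 4054]].

[[-3261, 9975], [-1330, 4054]]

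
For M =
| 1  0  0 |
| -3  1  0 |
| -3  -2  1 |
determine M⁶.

[[1, 0, 0], [-18, 1, 0], [72, -12, 1]]

M = I + N where N = [[0, 0, 0], [-3, 0, 0], [-3, -2, 0]] is strictly lower-triangular, so N³ = 0.
(I + N)⁶ = I + 6·N + 15·N² = [[1, 0, 0], [-18, 1, 0], [72, -12, 1]].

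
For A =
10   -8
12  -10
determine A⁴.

[[16, 0], [0, 16]]

tr A = 0 and det A = -4, so the characteristic polynomial is λ² − (0)λ + (-4) with roots 2 and -2.
Eigenvectors give P = [[1, -2], [1, -3]] with P⁻¹ = [[3, -2], [1, -1]], and A = P·diag(2, -2)·P⁻¹.
Then A⁴ = P·diag(16, 16)·P⁻¹ = [[16, -32], [16, -48]] · [[3, -2], [1, -1]] = [[16, 0], [0, 16]].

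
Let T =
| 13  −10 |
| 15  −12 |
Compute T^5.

[[793, −550], [825, −582]]

tr T = 1 and det T = −6, so the characteristic polynomial is λ² − (1)λ + (−6) with roots −2 and 3.
Eigenvectors give P = [[−2, 1], [−3, 1]] with P⁻¹ = [[1, −1], [3, −2]], and T = P·diag(−2, 3)·P⁻¹.
Then T^5 = P·diag(−32, 243)·P⁻¹ = [[64, 243], [96, 243]] · [[1, −1], [3, −2]] = [[793, −550], [825, −582]].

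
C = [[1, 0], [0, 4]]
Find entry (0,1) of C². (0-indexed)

0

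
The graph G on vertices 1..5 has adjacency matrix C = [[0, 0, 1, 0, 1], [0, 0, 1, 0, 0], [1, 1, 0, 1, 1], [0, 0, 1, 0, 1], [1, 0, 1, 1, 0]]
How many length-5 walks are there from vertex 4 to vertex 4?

The number of length-5 walks from vertex 4 to vertex 4 is entry (4,4) of C^5, where C is the adjacency matrix.
C^2 = [[2, 1, 1, 2, 1], [1, 1, 0, 1, 1], [1, 0, 4, 1, 2], [2, 1, 1, 2, 1], [1, 1, 2, 1, 3]]
C^3 = [[2, 1, 6, 2, 5], [1, 0, 4, 1, 2], [6, 4, 4, 6, 6], [2, 1, 6, 2, 5], [5, 2, 6, 5, 4]]
C^4 = [[11, 6, 10, 11, 10], [6, 4, 4, 6, 6], [10, 4, 22, 10, 16], [11, 6, 10, 11, 10], [10, 6, 16, 10, 16]]
C^5 = [[20, 10, 38, 20, 32], [10, 4, 22, 10, 16], [38, 22, 40, 38, 42], [20, 10, 38, 20, 32], [32, 16, 42, 32, 36]]

20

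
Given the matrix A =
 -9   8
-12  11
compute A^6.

tr A = 2 and det A = -3, so the characteristic polynomial is λ² − (2)λ + (-3) with roots 3 and -1.
Eigenvectors give P = [[2, 1], [3, 1]] with P⁻¹ = [[-1, 1], [3, -2]], and A = P·diag(3, -1)·P⁻¹.
Then A^6 = P·diag(729, 1)·P⁻¹ = [[1458, 1], [2187, 1]] · [[-1, 1], [3, -2]] = [[-1455, 1456], [-2184, 2185]].

[[-1455, 1456], [-2184, 2185]]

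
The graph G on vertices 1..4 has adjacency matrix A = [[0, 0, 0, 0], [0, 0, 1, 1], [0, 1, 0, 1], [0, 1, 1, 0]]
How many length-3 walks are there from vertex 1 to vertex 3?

0

The number of length-3 walks from vertex 1 to vertex 3 is entry (1,3) of A³, where A is the adjacency matrix.
A² = [[0, 0, 0, 0], [0, 2, 1, 1], [0, 1, 2, 1], [0, 1, 1, 2]]
A³ = [[0, 0, 0, 0], [0, 2, 3, 3], [0, 3, 2, 3], [0, 3, 3, 2]]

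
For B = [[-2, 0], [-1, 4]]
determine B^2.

[[4, 0], [-2, 16]]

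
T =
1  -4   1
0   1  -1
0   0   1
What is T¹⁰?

T = I + N where N = [[0, -4, 1], [0, 0, -1], [0, 0, 0]] is strictly upper-triangular, so N³ = 0.
(I + N)¹⁰ = I + 10·N + 45·N² = [[1, -40, 190], [0, 1, -10], [0, 0, 1]].

[[1, -40, 190], [0, 1, -10], [0, 0, 1]]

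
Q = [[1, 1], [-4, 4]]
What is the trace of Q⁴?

Q² = [[-3, 5], [-20, 12]]
Q³ = [[-23, 17], [-68, 28]]
Q⁴ = [[-91, 45], [-180, 44]]

-47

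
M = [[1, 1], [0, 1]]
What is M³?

[[1, 3], [0, 1]]

M = I + N where N = [[0, 1], [0, 0]] is strictly upper-triangular, so N² = 0.
(I + N)³ = I + 3·N = [[1, 3], [0, 1]].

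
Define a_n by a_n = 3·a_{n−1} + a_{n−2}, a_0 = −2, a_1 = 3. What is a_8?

With companion matrix C = [[3, 1], [1, 0]], [a_n, a_{n−1}]ᵀ = C·[a_{n−1}, a_{n−2}]ᵀ, so [a_8, a_7]ᵀ = C⁷·[a_1, a_0]ᵀ.
C⁷ = [[3927, 1189], [1189, 360]], giving [a_8, a_7]ᵀ = [[9403], [2847]].

9403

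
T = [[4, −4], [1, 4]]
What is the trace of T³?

32

T² = [[12, −32], [8, 12]]
T³ = [[16, −176], [44, 16]]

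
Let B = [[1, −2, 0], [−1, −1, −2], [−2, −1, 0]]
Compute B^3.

B^2 = [[3, 0, 4], [4, 5, 2], [−1, 5, 2]]
B^3 = [[−5, −10, 0], [−5, −15, −10], [−10, −5, −10]]

[[−5, −10, 0], [−5, −15, −10], [−10, −5, −10]]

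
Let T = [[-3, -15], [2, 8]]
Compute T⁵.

tr T = 5 and det T = 6, so the characteristic polynomial is λ² − (5)λ + (6) with roots 2 and 3.
Eigenvectors give P = [[-3, -5], [1, 2]] with P⁻¹ = [[-2, -5], [1, 3]], and T = P·diag(2, 3)·P⁻¹.
Then T⁵ = P·diag(32, 243)·P⁻¹ = [[-96, -1215], [32, 486]] · [[-2, -5], [1, 3]] = [[-1023, -3165], [422, 1298]].

[[-1023, -3165], [422, 1298]]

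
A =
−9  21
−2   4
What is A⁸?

[[44391, −132405], [12610, −37574]]

tr A = −5 and det A = 6, so the characteristic polynomial is λ² − (−5)λ + (6) with roots −3 and −2.
Eigenvectors give P = [[7, 3], [2, 1]] with P⁻¹ = [[1, −3], [−2, 7]], and A = P·diag(−3, −2)·P⁻¹.
Then A⁸ = P·diag(6561, 256)·P⁻¹ = [[45927, 768], [13122, 256]] · [[1, −3], [−2, 7]] = [[44391, −132405], [12610, −37574]].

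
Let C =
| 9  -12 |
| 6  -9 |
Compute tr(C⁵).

tr C = 0 and det C = -9, so the characteristic polynomial is λ² − (0)λ + (-9) with roots 3 and -3.
Eigenvectors give P = [[-2, 1], [-1, 1]] with P⁻¹ = [[-1, 1], [-1, 2]], and C = P·diag(3, -3)·P⁻¹.
Then C⁵ = P·diag(243, -243)·P⁻¹ = [[-486, -243], [-243, -243]] · [[-1, 1], [-1, 2]] = [[729, -972], [486, -729]].

0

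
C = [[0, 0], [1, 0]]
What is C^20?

C is strictly triangular, hence nilpotent: C^2 = 0, so C^20 = 0.

[[0, 0], [0, 0]]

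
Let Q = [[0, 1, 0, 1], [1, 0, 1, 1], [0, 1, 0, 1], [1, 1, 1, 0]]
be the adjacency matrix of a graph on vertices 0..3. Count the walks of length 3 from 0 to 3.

5

The number of length-3 walks from vertex 0 to vertex 3 is entry (0,3) of Q³, where Q is the adjacency matrix.
Q² = [[2, 1, 2, 1], [1, 3, 1, 2], [2, 1, 2, 1], [1, 2, 1, 3]]
Q³ = [[2, 5, 2, 5], [5, 4, 5, 5], [2, 5, 2, 5], [5, 5, 5, 4]]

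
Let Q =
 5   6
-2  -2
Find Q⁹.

tr Q = 3 and det Q = 2, so the characteristic polynomial is λ² − (3)λ + (2) with roots 2 and 1.
Eigenvectors give P = [[2, -3], [-1, 2]] with P⁻¹ = [[2, 3], [1, 2]], and Q = P·diag(2, 1)·P⁻¹.
Then Q⁹ = P·diag(512, 1)·P⁻¹ = [[1024, -3], [-512, 2]] · [[2, 3], [1, 2]] = [[2045, 3066], [-1022, -1532]].

[[2045, 3066], [-1022, -1532]]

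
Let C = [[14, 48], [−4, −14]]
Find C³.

tr C = 0 and det C = −4, so the characteristic polynomial is λ² − (0)λ + (−4) with roots 2 and −2.
Eigenvectors give P = [[4, −3], [−1, 1]] with P⁻¹ = [[1, 3], [1, 4]], and C = P·diag(2, −2)·P⁻¹.
Then C³ = P·diag(8, −8)·P⁻¹ = [[32, 24], [−8, −8]] · [[1, 3], [1, 4]] = [[56, 192], [−16, −56]].

[[56, 192], [−16, −56]]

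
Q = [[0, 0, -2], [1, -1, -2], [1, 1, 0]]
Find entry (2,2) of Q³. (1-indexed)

1

Q² = [[-2, -2, 0], [-3, -1, 0], [1, -1, -4]]
Q³ = [[-2, 2, 8], [-1, 1, 8], [-5, -3, 0]]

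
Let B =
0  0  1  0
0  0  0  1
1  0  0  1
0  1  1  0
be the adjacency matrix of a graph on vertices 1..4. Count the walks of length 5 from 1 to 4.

The number of length-5 walks from vertex 1 to vertex 4 is entry (1,4) of B⁵, where B is the adjacency matrix.
B² = [[1, 0, 0, 1], [0, 1, 1, 0], [0, 1, 2, 0], [1, 0, 0, 2]]
B³ = [[0, 1, 2, 0], [1, 0, 0, 2], [2, 0, 0, 3], [0, 2, 3, 0]]
B⁴ = [[2, 0, 0, 3], [0, 2, 3, 0], [0, 3, 5, 0], [3, 0, 0, 5]]
B⁵ = [[0, 3, 5, 0], [3, 0, 0, 5], [5, 0, 0, 8], [0, 5, 8, 0]]

0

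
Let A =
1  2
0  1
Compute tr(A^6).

2

A = I + N where N = [[0, 2], [0, 0]] is strictly upper-triangular, so N^2 = 0.
(I + N)^6 = I + 6·N = [[1, 12], [0, 1]].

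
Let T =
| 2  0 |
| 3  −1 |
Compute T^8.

[[256, 0], [255, 1]]

tr T = 1 and det T = −2, so the characteristic polynomial is λ² − (1)λ + (−2) with roots −1 and 2.
Eigenvectors give P = [[0, −1], [−1, −1]] with P⁻¹ = [[1, −1], [−1, 0]], and T = P·diag(−1, 2)·P⁻¹.
Then T^8 = P·diag(1, 256)·P⁻¹ = [[0, −256], [−1, −256]] · [[1, −1], [−1, 0]] = [[256, 0], [255, 1]].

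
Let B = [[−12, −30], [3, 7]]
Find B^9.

[[−192222, −575130], [57513, 172027]]

tr B = −5 and det B = 6, so the characteristic polynomial is λ² − (−5)λ + (6) with roots −3 and −2.
Eigenvectors give P = [[10, −3], [−3, 1]] with P⁻¹ = [[1, 3], [3, 10]], and B = P·diag(−3, −2)·P⁻¹.
Then B^9 = P·diag(−19683, −512)·P⁻¹ = [[−196830, 1536], [59049, −512]] · [[1, 3], [3, 10]] = [[−192222, −575130], [57513, 172027]].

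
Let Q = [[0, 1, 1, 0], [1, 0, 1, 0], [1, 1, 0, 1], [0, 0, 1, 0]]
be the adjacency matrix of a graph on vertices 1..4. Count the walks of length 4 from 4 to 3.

The number of length-4 walks from vertex 4 to vertex 3 is entry (4,3) of Q⁴, where Q is the adjacency matrix.
Q² = [[2, 1, 1, 1], [1, 2, 1, 1], [1, 1, 3, 0], [1, 1, 0, 1]]
Q³ = [[2, 3, 4, 1], [3, 2, 4, 1], [4, 4, 2, 3], [1, 1, 3, 0]]
Q⁴ = [[7, 6, 6, 4], [6, 7, 6, 4], [6, 6, 11, 2], [4, 4, 2, 3]]

2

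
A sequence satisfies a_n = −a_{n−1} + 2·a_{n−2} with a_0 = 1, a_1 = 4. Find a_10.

−1022

With companion matrix Q = [[−1, 2], [1, 0]], [a_n, a_{n−1}]ᵀ = Q·[a_{n−1}, a_{n−2}]ᵀ, so [a_10, a_9]ᵀ = Q^9·[a_1, a_0]ᵀ.
Q^9 = [[−341, 342], [171, −170]], giving [a_10, a_9]ᵀ = [[−1022], [514]].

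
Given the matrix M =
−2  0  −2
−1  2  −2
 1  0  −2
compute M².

[[2, 0, 8], [−2, 4, 2], [−4, 0, 2]]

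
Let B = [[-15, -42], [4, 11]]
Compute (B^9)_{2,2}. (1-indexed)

tr B = -4 and det B = 3, so the characteristic polynomial is λ² − (-4)λ + (3) with roots -1 and -3.
Eigenvectors give P = [[-3, 7], [1, -2]] with P⁻¹ = [[2, 7], [1, 3]], and B = P·diag(-1, -3)·P⁻¹.
Then B^9 = P·diag(-1, -19683)·P⁻¹ = [[3, -137781], [-1, 39366]] · [[2, 7], [1, 3]] = [[-137775, -413322], [39364, 118091]].

118091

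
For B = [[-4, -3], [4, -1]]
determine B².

[[4, 15], [-20, -11]]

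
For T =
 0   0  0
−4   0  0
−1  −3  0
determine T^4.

[[0, 0, 0], [0, 0, 0], [0, 0, 0]]

T is strictly triangular, hence nilpotent: T^3 = 0, so T^4 = 0.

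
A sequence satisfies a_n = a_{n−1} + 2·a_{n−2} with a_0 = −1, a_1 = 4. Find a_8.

With companion matrix T = [[1, 2], [1, 0]], [a_n, a_{n−1}]ᵀ = T·[a_{n−1}, a_{n−2}]ᵀ, so [a_8, a_7]ᵀ = T^7·[a_1, a_0]ᵀ.
T^7 = [[85, 86], [43, 42]], giving [a_8, a_7]ᵀ = [[254], [130]].

254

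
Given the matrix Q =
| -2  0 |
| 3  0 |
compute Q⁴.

[[16, 0], [-24, 0]]

Q² = [[4, 0], [-6, 0]]
Q³ = [[-8, 0], [12, 0]]
Q⁴ = [[16, 0], [-24, 0]]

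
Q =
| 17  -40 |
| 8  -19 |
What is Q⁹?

tr Q = -2 and det Q = -3, so the characteristic polynomial is λ² − (-2)λ + (-3) with roots 1 and -3.
Eigenvectors give P = [[-5, 2], [-2, 1]] with P⁻¹ = [[-1, 2], [-2, 5]], and Q = P·diag(1, -3)·P⁻¹.
Then Q⁹ = P·diag(1, -19683)·P⁻¹ = [[-5, -39366], [-2, -19683]] · [[-1, 2], [-2, 5]] = [[78737, -196840], [39368, -98419]].

[[78737, -196840], [39368, -98419]]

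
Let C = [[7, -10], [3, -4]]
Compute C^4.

[[91, -150], [45, -74]]

tr C = 3 and det C = 2, so the characteristic polynomial is λ² − (3)λ + (2) with roots 2 and 1.
Eigenvectors give P = [[2, -5], [1, -3]] with P⁻¹ = [[3, -5], [1, -2]], and C = P·diag(2, 1)·P⁻¹.
Then C^4 = P·diag(16, 1)·P⁻¹ = [[32, -5], [16, -3]] · [[3, -5], [1, -2]] = [[91, -150], [45, -74]].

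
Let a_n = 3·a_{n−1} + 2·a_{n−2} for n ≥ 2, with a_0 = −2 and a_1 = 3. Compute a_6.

With companion matrix M = [[3, 2], [1, 0]], [a_n, a_{n−1}]ᵀ = M·[a_{n−1}, a_{n−2}]ᵀ, so [a_6, a_5]ᵀ = M⁵·[a_1, a_0]ᵀ.
M⁵ = [[495, 278], [139, 78]], giving [a_6, a_5]ᵀ = [[929], [261]].

929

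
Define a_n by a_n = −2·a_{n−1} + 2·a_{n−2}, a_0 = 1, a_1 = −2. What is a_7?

With companion matrix C = [[−2, 2], [1, 0]], [a_n, a_{n−1}]ᵀ = C·[a_{n−1}, a_{n−2}]ᵀ, so [a_7, a_6]ᵀ = C⁶·[a_1, a_0]ᵀ.
C⁶ = [[328, −240], [−120, 88]], giving [a_7, a_6]ᵀ = [[−896], [328]].

−896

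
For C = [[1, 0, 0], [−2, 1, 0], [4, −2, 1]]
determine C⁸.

C = I + N where N = [[0, 0, 0], [−2, 0, 0], [4, −2, 0]] is strictly lower-triangular, so N³ = 0.
(I + N)⁸ = I + 8·N + 28·N² = [[1, 0, 0], [−16, 1, 0], [144, −16, 1]].

[[1, 0, 0], [−16, 1, 0], [144, −16, 1]]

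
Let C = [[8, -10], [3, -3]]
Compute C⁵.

[[1298, -2110], [633, -1023]]

tr C = 5 and det C = 6, so the characteristic polynomial is λ² − (5)λ + (6) with roots 2 and 3.
Eigenvectors give P = [[-5, -2], [-3, -1]] with P⁻¹ = [[1, -2], [-3, 5]], and C = P·diag(2, 3)·P⁻¹.
Then C⁵ = P·diag(32, 243)·P⁻¹ = [[-160, -486], [-96, -243]] · [[1, -2], [-3, 5]] = [[1298, -2110], [633, -1023]].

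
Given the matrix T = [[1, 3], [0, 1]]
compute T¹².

T = I + N where N = [[0, 3], [0, 0]] is strictly upper-triangular, so N² = 0.
(I + N)¹² = I + 12·N = [[1, 36], [0, 1]].

[[1, 36], [0, 1]]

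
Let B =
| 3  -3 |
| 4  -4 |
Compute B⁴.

[[-3, 3], [-4, 4]]

B² = [[-3, 3], [-4, 4]]
B³ = [[3, -3], [4, -4]]
B⁴ = [[-3, 3], [-4, 4]]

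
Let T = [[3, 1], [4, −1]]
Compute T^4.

[[185, 36], [144, 41]]

T^2 = [[13, 2], [8, 5]]
T^3 = [[47, 11], [44, 3]]
T^4 = [[185, 36], [144, 41]]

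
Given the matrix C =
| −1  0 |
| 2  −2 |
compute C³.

[[−1, 0], [14, −8]]

C² = [[1, 0], [−6, 4]]
C³ = [[−1, 0], [14, −8]]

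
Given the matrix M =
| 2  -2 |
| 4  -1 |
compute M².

[[-4, -2], [4, -7]]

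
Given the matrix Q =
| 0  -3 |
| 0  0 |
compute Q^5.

Q is strictly triangular, hence nilpotent: Q^2 = 0, so Q^5 = 0.

[[0, 0], [0, 0]]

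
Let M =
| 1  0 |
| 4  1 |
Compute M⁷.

M = I + N where N = [[0, 0], [4, 0]] is strictly lower-triangular, so N² = 0.
(I + N)⁷ = I + 7·N = [[1, 0], [28, 1]].

[[1, 0], [28, 1]]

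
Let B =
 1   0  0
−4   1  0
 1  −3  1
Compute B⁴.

B = I + N where N = [[0, 0, 0], [−4, 0, 0], [1, −3, 0]] is strictly lower-triangular, so N³ = 0.
(I + N)⁴ = I + 4·N + 6·N² = [[1, 0, 0], [−16, 1, 0], [76, −12, 1]].

[[1, 0, 0], [−16, 1, 0], [76, −12, 1]]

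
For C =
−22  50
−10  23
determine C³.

[[−148, 350], [−70, 167]]

tr C = 1 and det C = −6, so the characteristic polynomial is λ² − (1)λ + (−6) with roots −2 and 3.
Eigenvectors give P = [[5, 2], [2, 1]] with P⁻¹ = [[1, −2], [−2, 5]], and C = P·diag(−2, 3)·P⁻¹.
Then C³ = P·diag(−8, 27)·P⁻¹ = [[−40, 54], [−16, 27]] · [[1, −2], [−2, 5]] = [[−148, 350], [−70, 167]].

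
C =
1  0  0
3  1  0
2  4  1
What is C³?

C = I + N where N = [[0, 0, 0], [3, 0, 0], [2, 4, 0]] is strictly lower-triangular, so N³ = 0.
(I + N)³ = I + 3·N + 3·N² = [[1, 0, 0], [9, 1, 0], [42, 12, 1]].

[[1, 0, 0], [9, 1, 0], [42, 12, 1]]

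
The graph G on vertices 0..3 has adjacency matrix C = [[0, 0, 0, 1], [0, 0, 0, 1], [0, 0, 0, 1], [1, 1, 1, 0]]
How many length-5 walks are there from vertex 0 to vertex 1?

The number of length-5 walks from vertex 0 to vertex 1 is entry (0,1) of C⁵, where C is the adjacency matrix.
C² = [[1, 1, 1, 0], [1, 1, 1, 0], [1, 1, 1, 0], [0, 0, 0, 3]]
C³ = [[0, 0, 0, 3], [0, 0, 0, 3], [0, 0, 0, 3], [3, 3, 3, 0]]
C⁴ = [[3, 3, 3, 0], [3, 3, 3, 0], [3, 3, 3, 0], [0, 0, 0, 9]]
C⁵ = [[0, 0, 0, 9], [0, 0, 0, 9], [0, 0, 0, 9], [9, 9, 9, 0]]

0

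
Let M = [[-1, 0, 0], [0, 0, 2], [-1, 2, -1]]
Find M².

[[1, 0, 0], [-2, 4, -2], [2, -2, 5]]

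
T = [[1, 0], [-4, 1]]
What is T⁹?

[[1, 0], [-36, 1]]

T = I + N where N = [[0, 0], [-4, 0]] is strictly lower-triangular, so N² = 0.
(I + N)⁹ = I + 9·N = [[1, 0], [-36, 1]].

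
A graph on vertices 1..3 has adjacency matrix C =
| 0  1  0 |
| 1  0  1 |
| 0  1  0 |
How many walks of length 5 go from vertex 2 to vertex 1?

4

The number of length-5 walks from vertex 2 to vertex 1 is entry (2,1) of C⁵, where C is the adjacency matrix.
C² = [[1, 0, 1], [0, 2, 0], [1, 0, 1]]
C³ = [[0, 2, 0], [2, 0, 2], [0, 2, 0]]
C⁴ = [[2, 0, 2], [0, 4, 0], [2, 0, 2]]
C⁵ = [[0, 4, 0], [4, 0, 4], [0, 4, 0]]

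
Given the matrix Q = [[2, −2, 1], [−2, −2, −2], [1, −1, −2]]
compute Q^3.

[[24, −20, 3], [−18, −22, −34], [7, −15, −16]]

Q^2 = [[9, −1, 4], [−2, 10, 6], [2, 2, 7]]
Q^3 = [[24, −20, 3], [−18, −22, −34], [7, −15, −16]]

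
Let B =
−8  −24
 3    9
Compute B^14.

[[−8, −24], [3, 9]]

B² = B (a projection; rank 1, trace 1), so B^14 = B.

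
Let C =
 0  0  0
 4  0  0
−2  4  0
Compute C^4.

C is strictly triangular, hence nilpotent: C^3 = 0, so C^4 = 0.

[[0, 0, 0], [0, 0, 0], [0, 0, 0]]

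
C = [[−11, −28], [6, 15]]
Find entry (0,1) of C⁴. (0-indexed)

−1120

tr C = 4 and det C = 3, so the characteristic polynomial is λ² − (4)λ + (3) with roots 1 and 3.
Eigenvectors give P = [[7, −2], [−3, 1]] with P⁻¹ = [[1, 2], [3, 7]], and C = P·diag(1, 3)·P⁻¹.
Then C⁴ = P·diag(1, 81)·P⁻¹ = [[7, −162], [−3, 81]] · [[1, 2], [3, 7]] = [[−479, −1120], [240, 561]].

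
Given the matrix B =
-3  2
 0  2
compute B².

[[9, -2], [0, 4]]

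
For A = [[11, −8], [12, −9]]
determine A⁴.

tr A = 2 and det A = −3, so the characteristic polynomial is λ² − (2)λ + (−3) with roots −1 and 3.
Eigenvectors give P = [[2, 1], [3, 1]] with P⁻¹ = [[−1, 1], [3, −2]], and A = P·diag(−1, 3)·P⁻¹.
Then A⁴ = P·diag(1, 81)·P⁻¹ = [[2, 81], [3, 81]] · [[−1, 1], [3, −2]] = [[241, −160], [240, −159]].

[[241, −160], [240, −159]]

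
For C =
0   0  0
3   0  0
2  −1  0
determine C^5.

C is strictly triangular, hence nilpotent: C^3 = 0, so C^5 = 0.

[[0, 0, 0], [0, 0, 0], [0, 0, 0]]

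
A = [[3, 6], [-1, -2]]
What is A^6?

A² = A (a projection; rank 1, trace 1), so A^6 = A.

[[3, 6], [-1, -2]]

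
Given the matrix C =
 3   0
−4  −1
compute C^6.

[[729, 0], [−728, 1]]

tr C = 2 and det C = −3, so the characteristic polynomial is λ² − (2)λ + (−3) with roots 3 and −1.
Eigenvectors give P = [[−1, 0], [1, −1]] with P⁻¹ = [[−1, 0], [−1, −1]], and C = P·diag(3, −1)·P⁻¹.
Then C^6 = P·diag(729, 1)·P⁻¹ = [[−729, 0], [729, −1]] · [[−1, 0], [−1, −1]] = [[729, 0], [−728, 1]].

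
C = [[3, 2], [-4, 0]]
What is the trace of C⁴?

-79

C² = [[1, 6], [-12, -8]]
C³ = [[-21, 2], [-4, -24]]
C⁴ = [[-71, -42], [84, -8]]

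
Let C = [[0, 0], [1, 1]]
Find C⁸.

C² = C (a projection; rank 1, trace 1), so C⁸ = C.

[[0, 0], [1, 1]]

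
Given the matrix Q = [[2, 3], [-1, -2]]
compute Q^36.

[[1, 0], [0, 1]]

Q² = I (check: tr Q = 0 and det Q = -1), so Q^36 = I since 36 is even.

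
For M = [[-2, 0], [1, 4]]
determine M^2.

[[4, 0], [2, 16]]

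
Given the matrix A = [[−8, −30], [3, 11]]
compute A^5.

[[−278, −930], [93, 311]]

tr A = 3 and det A = 2, so the characteristic polynomial is λ² − (3)λ + (2) with roots 2 and 1.
Eigenvectors give P = [[−3, 10], [1, −3]] with P⁻¹ = [[3, 10], [1, 3]], and A = P·diag(2, 1)·P⁻¹.
Then A^5 = P·diag(32, 1)·P⁻¹ = [[−96, 10], [32, −3]] · [[3, 10], [1, 3]] = [[−278, −930], [93, 311]].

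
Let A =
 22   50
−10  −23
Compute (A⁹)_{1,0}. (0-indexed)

−40390

tr A = −1 and det A = −6, so the characteristic polynomial is λ² − (−1)λ + (−6) with roots 2 and −3.
Eigenvectors give P = [[5, −2], [−2, 1]] with P⁻¹ = [[1, 2], [2, 5]], and A = P·diag(2, −3)·P⁻¹.
Then A⁹ = P·diag(512, −19683)·P⁻¹ = [[2560, 39366], [−1024, −19683]] · [[1, 2], [2, 5]] = [[81292, 201950], [−40390, −100463]].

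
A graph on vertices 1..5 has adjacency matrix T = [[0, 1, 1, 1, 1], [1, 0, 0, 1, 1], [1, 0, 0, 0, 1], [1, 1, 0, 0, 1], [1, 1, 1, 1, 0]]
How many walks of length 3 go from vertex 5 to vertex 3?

The number of length-3 walks from vertex 5 to vertex 3 is entry (5,3) of T^3, where T is the adjacency matrix.
T^2 = [[4, 2, 1, 2, 3], [2, 3, 2, 2, 2], [1, 2, 2, 2, 1], [2, 2, 2, 3, 2], [3, 2, 1, 2, 4]]
T^3 = [[8, 9, 7, 9, 9], [9, 6, 4, 7, 9], [7, 4, 2, 4, 7], [9, 7, 4, 6, 9], [9, 9, 7, 9, 8]]

7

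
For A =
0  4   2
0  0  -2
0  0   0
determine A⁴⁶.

[[0, 0, 0], [0, 0, 0], [0, 0, 0]]

A is strictly triangular, hence nilpotent: A³ = 0, so A⁴⁶ = 0.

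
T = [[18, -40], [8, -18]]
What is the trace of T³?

0

tr T = 0 and det T = -4, so the characteristic polynomial is λ² − (0)λ + (-4) with roots -2 and 2.
Eigenvectors give P = [[2, 5], [1, 2]] with P⁻¹ = [[-2, 5], [1, -2]], and T = P·diag(-2, 2)·P⁻¹.
Then T³ = P·diag(-8, 8)·P⁻¹ = [[-16, 40], [-8, 16]] · [[-2, 5], [1, -2]] = [[72, -160], [32, -72]].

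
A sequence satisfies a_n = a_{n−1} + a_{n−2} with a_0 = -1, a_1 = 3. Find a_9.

With companion matrix Q = [[1, 1], [1, 0]], [a_n, a_{n−1}]ᵀ = Q·[a_{n−1}, a_{n−2}]ᵀ, so [a_9, a_8]ᵀ = Q^8·[a_1, a_0]ᵀ.
Q^8 = [[34, 21], [21, 13]], giving [a_9, a_8]ᵀ = [[81], [50]].

81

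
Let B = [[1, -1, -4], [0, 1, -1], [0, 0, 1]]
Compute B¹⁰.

B = I + N where N = [[0, -1, -4], [0, 0, -1], [0, 0, 0]] is strictly upper-triangular, so N³ = 0.
(I + N)¹⁰ = I + 10·N + 45·N² = [[1, -10, 5], [0, 1, -10], [0, 0, 1]].

[[1, -10, 5], [0, 1, -10], [0, 0, 1]]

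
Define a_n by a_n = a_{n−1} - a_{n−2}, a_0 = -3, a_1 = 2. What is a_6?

-3

With companion matrix B = [[1, -1], [1, 0]], [a_n, a_{n−1}]ᵀ = B·[a_{n−1}, a_{n−2}]ᵀ, so [a_6, a_5]ᵀ = B⁵·[a_1, a_0]ᵀ.
B⁵ = [[0, 1], [-1, 1]], giving [a_6, a_5]ᵀ = [[-3], [-5]].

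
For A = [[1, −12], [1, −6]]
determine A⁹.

[[57001, −230052], [19171, −77196]]

tr A = −5 and det A = 6, so the characteristic polynomial is λ² − (−5)λ + (6) with roots −3 and −2.
Eigenvectors give P = [[−3, −4], [−1, −1]] with P⁻¹ = [[1, −4], [−1, 3]], and A = P·diag(−3, −2)·P⁻¹.
Then A⁹ = P·diag(−19683, −512)·P⁻¹ = [[59049, 2048], [19683, 512]] · [[1, −4], [−1, 3]] = [[57001, −230052], [19171, −77196]].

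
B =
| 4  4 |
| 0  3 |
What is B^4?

B^2 = [[16, 28], [0, 9]]
B^3 = [[64, 148], [0, 27]]
B^4 = [[256, 700], [0, 81]]

[[256, 700], [0, 81]]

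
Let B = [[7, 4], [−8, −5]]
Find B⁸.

tr B = 2 and det B = −3, so the characteristic polynomial is λ² − (2)λ + (−3) with roots −1 and 3.
Eigenvectors give P = [[−1, −1], [2, 1]] with P⁻¹ = [[1, 1], [−2, −1]], and B = P·diag(−1, 3)·P⁻¹.
Then B⁸ = P·diag(1, 6561)·P⁻¹ = [[−1, −6561], [2, 6561]] · [[1, 1], [−2, −1]] = [[13121, 6560], [−13120, −6559]].

[[13121, 6560], [−13120, −6559]]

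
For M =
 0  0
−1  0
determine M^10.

M is strictly triangular, hence nilpotent: M^2 = 0, so M^10 = 0.

[[0, 0], [0, 0]]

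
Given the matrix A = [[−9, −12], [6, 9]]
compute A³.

[[−81, −108], [54, 81]]

tr A = 0 and det A = −9, so the characteristic polynomial is λ² − (0)λ + (−9) with roots 3 and −3.
Eigenvectors give P = [[−1, 2], [1, −1]] with P⁻¹ = [[1, 2], [1, 1]], and A = P·diag(3, −3)·P⁻¹.
Then A³ = P·diag(27, −27)·P⁻¹ = [[−27, −54], [27, 27]] · [[1, 2], [1, 1]] = [[−81, −108], [54, 81]].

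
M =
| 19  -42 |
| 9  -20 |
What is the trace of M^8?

257

tr M = -1 and det M = -2, so the characteristic polynomial is λ² − (-1)λ + (-2) with roots -2 and 1.
Eigenvectors give P = [[2, 7], [1, 3]] with P⁻¹ = [[-3, 7], [1, -2]], and M = P·diag(-2, 1)·P⁻¹.
Then M^8 = P·diag(256, 1)·P⁻¹ = [[512, 7], [256, 3]] · [[-3, 7], [1, -2]] = [[-1529, 3570], [-765, 1786]].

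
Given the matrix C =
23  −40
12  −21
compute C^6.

[[4369, −7280], [2184, −3639]]

tr C = 2 and det C = −3, so the characteristic polynomial is λ² − (2)λ + (−3) with roots 3 and −1.
Eigenvectors give P = [[2, −5], [1, −3]] with P⁻¹ = [[3, −5], [1, −2]], and C = P·diag(3, −1)·P⁻¹.
Then C^6 = P·diag(729, 1)·P⁻¹ = [[1458, −5], [729, −3]] · [[3, −5], [1, −2]] = [[4369, −7280], [2184, −3639]].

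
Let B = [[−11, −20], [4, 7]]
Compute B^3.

tr B = −4 and det B = 3, so the characteristic polynomial is λ² − (−4)λ + (3) with roots −3 and −1.
Eigenvectors give P = [[5, −2], [−2, 1]] with P⁻¹ = [[1, 2], [2, 5]], and B = P·diag(−3, −1)·P⁻¹.
Then B^3 = P·diag(−27, −1)·P⁻¹ = [[−135, 2], [54, −1]] · [[1, 2], [2, 5]] = [[−131, −260], [52, 103]].

[[−131, −260], [52, 103]]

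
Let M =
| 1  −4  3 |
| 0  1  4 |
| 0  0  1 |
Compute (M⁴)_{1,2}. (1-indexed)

M = I + N where N = [[0, −4, 3], [0, 0, 4], [0, 0, 0]] is strictly upper-triangular, so N³ = 0.
(I + N)⁴ = I + 4·N + 6·N² = [[1, −16, −84], [0, 1, 16], [0, 0, 1]].

−16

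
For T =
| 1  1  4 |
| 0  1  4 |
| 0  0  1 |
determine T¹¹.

[[1, 11, 264], [0, 1, 44], [0, 0, 1]]

T = I + N where N = [[0, 1, 4], [0, 0, 4], [0, 0, 0]] is strictly upper-triangular, so N³ = 0.
(I + N)¹¹ = I + 11·N + 55·N² = [[1, 11, 264], [0, 1, 44], [0, 0, 1]].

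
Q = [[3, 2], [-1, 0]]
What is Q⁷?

[[255, 254], [-127, -126]]

tr Q = 3 and det Q = 2, so the characteristic polynomial is λ² − (3)λ + (2) with roots 1 and 2.
Eigenvectors give P = [[-1, 2], [1, -1]] with P⁻¹ = [[1, 2], [1, 1]], and Q = P·diag(1, 2)·P⁻¹.
Then Q⁷ = P·diag(1, 128)·P⁻¹ = [[-1, 256], [1, -128]] · [[1, 2], [1, 1]] = [[255, 254], [-127, -126]].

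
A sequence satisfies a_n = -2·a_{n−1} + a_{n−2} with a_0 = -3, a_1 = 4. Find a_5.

152

With companion matrix M = [[-2, 1], [1, 0]], [a_n, a_{n−1}]ᵀ = M·[a_{n−1}, a_{n−2}]ᵀ, so [a_5, a_4]ᵀ = M⁴·[a_1, a_0]ᵀ.
M⁴ = [[29, -12], [-12, 5]], giving [a_5, a_4]ᵀ = [[152], [-63]].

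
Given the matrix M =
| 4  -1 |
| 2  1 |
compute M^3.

[[46, -19], [38, -11]]

tr M = 5 and det M = 6, so the characteristic polynomial is λ² − (5)λ + (6) with roots 2 and 3.
Eigenvectors give P = [[-1, 1], [-2, 1]] with P⁻¹ = [[1, -1], [2, -1]], and M = P·diag(2, 3)·P⁻¹.
Then M^3 = P·diag(8, 27)·P⁻¹ = [[-8, 27], [-16, 27]] · [[1, -1], [2, -1]] = [[46, -19], [38, -11]].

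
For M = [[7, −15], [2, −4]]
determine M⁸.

[[1531, −3825], [510, −1274]]

tr M = 3 and det M = 2, so the characteristic polynomial is λ² − (3)λ + (2) with roots 2 and 1.
Eigenvectors give P = [[3, −5], [1, −2]] with P⁻¹ = [[2, −5], [1, −3]], and M = P·diag(2, 1)·P⁻¹.
Then M⁸ = P·diag(256, 1)·P⁻¹ = [[768, −5], [256, −2]] · [[2, −5], [1, −3]] = [[1531, −3825], [510, −1274]].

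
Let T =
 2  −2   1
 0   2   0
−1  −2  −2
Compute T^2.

[[3, −10, 0], [0, 4, 0], [0, 2, 3]]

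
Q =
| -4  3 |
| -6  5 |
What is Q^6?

[[-62, 63], [-126, 127]]

tr Q = 1 and det Q = -2, so the characteristic polynomial is λ² − (1)λ + (-2) with roots -1 and 2.
Eigenvectors give P = [[1, -1], [1, -2]] with P⁻¹ = [[2, -1], [1, -1]], and Q = P·diag(-1, 2)·P⁻¹.
Then Q^6 = P·diag(1, 64)·P⁻¹ = [[1, -64], [1, -128]] · [[2, -1], [1, -1]] = [[-62, 63], [-126, 127]].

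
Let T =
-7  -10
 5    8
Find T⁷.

tr T = 1 and det T = -6, so the characteristic polynomial is λ² − (1)λ + (-6) with roots -2 and 3.
Eigenvectors give P = [[-2, 1], [1, -1]] with P⁻¹ = [[-1, -1], [-1, -2]], and T = P·diag(-2, 3)·P⁻¹.
Then T⁷ = P·diag(-128, 2187)·P⁻¹ = [[256, 2187], [-128, -2187]] · [[-1, -1], [-1, -2]] = [[-2443, -4630], [2315, 4502]].

[[-2443, -4630], [2315, 4502]]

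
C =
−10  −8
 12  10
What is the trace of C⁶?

tr C = 0 and det C = −4, so the characteristic polynomial is λ² − (0)λ + (−4) with roots −2 and 2.
Eigenvectors give P = [[−1, −2], [1, 3]] with P⁻¹ = [[−3, −2], [1, 1]], and C = P·diag(−2, 2)·P⁻¹.
Then C⁶ = P·diag(64, 64)·P⁻¹ = [[−64, −128], [64, 192]] · [[−3, −2], [1, 1]] = [[64, 0], [0, 64]].

128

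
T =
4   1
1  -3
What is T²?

[[17, 1], [1, 10]]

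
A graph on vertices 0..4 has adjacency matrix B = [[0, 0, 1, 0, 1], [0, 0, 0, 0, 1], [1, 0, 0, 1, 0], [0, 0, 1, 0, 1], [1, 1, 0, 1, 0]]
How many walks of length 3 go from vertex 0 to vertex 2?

The number of length-3 walks from vertex 0 to vertex 2 is entry (0,2) of B^3, where B is the adjacency matrix.
B^2 = [[2, 1, 0, 2, 0], [1, 1, 0, 1, 0], [0, 0, 2, 0, 2], [2, 1, 0, 2, 0], [0, 0, 2, 0, 3]]
B^3 = [[0, 0, 4, 0, 5], [0, 0, 2, 0, 3], [4, 2, 0, 4, 0], [0, 0, 4, 0, 5], [5, 3, 0, 5, 0]]

4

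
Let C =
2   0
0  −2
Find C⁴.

[[16, 0], [0, 16]]

C² = [[4, 0], [0, 4]]
C³ = [[8, 0], [0, −8]]
C⁴ = [[16, 0], [0, 16]]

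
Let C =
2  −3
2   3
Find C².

[[−2, −15], [10, 3]]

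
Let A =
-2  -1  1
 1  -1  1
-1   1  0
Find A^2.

[[2, 4, -3], [-4, 1, 0], [3, 0, 0]]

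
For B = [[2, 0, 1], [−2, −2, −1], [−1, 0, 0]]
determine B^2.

[[3, 0, 2], [1, 4, 0], [−2, 0, −1]]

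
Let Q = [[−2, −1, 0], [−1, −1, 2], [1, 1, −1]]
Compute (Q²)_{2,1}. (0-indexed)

−3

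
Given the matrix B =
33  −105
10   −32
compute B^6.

tr B = 1 and det B = −6, so the characteristic polynomial is λ² − (1)λ + (−6) with roots −2 and 3.
Eigenvectors give P = [[3, 7], [1, 2]] with P⁻¹ = [[−2, 7], [1, −3]], and B = P·diag(−2, 3)·P⁻¹.
Then B^6 = P·diag(64, 729)·P⁻¹ = [[192, 5103], [64, 1458]] · [[−2, 7], [1, −3]] = [[4719, −13965], [1330, −3926]].

[[4719, −13965], [1330, −3926]]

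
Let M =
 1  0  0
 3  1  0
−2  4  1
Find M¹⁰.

M = I + N where N = [[0, 0, 0], [3, 0, 0], [−2, 4, 0]] is strictly lower-triangular, so N³ = 0.
(I + N)¹⁰ = I + 10·N + 45·N² = [[1, 0, 0], [30, 1, 0], [520, 40, 1]].

[[1, 0, 0], [30, 1, 0], [520, 40, 1]]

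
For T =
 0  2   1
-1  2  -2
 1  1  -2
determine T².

[[-1, 5, -6], [-4, 0, -1], [-3, 2, 3]]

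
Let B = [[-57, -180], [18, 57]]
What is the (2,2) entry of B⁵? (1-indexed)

tr B = 0 and det B = -9, so the characteristic polynomial is λ² − (0)λ + (-9) with roots 3 and -3.
Eigenvectors give P = [[-3, 10], [1, -3]] with P⁻¹ = [[3, 10], [1, 3]], and B = P·diag(3, -3)·P⁻¹.
Then B⁵ = P·diag(243, -243)·P⁻¹ = [[-729, -2430], [243, 729]] · [[3, 10], [1, 3]] = [[-4617, -14580], [1458, 4617]].

4617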